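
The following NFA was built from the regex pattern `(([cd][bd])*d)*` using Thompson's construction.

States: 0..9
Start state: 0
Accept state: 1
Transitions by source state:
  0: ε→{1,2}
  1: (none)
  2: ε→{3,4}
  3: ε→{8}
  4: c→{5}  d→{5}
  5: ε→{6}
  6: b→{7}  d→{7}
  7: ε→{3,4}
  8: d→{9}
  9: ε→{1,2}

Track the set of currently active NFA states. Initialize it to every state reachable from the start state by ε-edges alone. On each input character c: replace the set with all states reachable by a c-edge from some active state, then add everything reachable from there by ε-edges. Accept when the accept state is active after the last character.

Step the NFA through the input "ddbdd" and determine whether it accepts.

Answer: ACCEPT

Trace:
initial (ε-close {0}): {0,1,2,3,4,8}
'd' @ 1: {1,2,3,4,5,6,8,9}  [accepting]
'd' @ 2: {1,2,3,4,5,6,7,8,9}  [accepting]
'b' @ 3: {3,4,7,8}
'd' @ 4: {1,2,3,4,5,6,8,9}  [accepting]
'd' @ 5: {1,2,3,4,5,6,7,8,9}  [accepting]
after full input: {1,2,3,4,5,6,7,8,9}  (accept=1 in)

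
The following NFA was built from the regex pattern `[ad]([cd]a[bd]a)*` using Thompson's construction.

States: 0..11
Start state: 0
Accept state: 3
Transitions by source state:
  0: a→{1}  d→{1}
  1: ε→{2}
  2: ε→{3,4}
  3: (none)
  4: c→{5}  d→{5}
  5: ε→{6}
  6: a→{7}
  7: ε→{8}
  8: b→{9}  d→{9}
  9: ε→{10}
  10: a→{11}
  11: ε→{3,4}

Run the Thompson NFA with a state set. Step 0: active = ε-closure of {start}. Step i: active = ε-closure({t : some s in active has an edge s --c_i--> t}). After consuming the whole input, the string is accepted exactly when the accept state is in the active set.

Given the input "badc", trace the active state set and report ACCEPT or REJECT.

Answer: REJECT

Steps:
S₀ = ε-closure({0}) = {0}
'b' @ 1: {}  — state set empty
rest 'adc' ignored (set empty)
end set {} — state 3 not in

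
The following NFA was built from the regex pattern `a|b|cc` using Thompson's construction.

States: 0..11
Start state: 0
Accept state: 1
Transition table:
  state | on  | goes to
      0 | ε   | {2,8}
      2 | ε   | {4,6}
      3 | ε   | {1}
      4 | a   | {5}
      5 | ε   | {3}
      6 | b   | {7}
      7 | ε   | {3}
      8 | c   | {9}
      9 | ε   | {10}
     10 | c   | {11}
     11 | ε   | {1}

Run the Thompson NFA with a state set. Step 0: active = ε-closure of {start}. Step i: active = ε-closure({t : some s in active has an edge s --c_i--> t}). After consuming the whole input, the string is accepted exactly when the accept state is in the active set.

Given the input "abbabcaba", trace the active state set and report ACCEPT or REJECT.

initial (ε-close {0}): {0,2,4,6,8}
'a' @ 1: {1,3,5}  ✓accept
'b' @ 2: {}  — state set empty
rest 'babcaba' ignored (set empty)
end set {} — state 1 not in

Answer: REJECT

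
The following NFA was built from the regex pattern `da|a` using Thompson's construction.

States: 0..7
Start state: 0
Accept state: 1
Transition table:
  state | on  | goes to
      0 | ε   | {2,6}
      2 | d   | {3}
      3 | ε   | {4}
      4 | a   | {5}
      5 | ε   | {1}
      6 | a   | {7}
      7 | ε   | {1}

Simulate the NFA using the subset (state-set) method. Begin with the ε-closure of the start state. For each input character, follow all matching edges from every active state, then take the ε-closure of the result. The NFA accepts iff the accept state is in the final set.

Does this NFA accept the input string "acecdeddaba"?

Answer: REJECT

Steps:
start: ε-closure({0}) = {0,2,6}
'a' @ 1: {1,7}  ✓accept
'c' @ 2: {}  — state set empty
rest 'ecdeddaba' ignored (set empty)
end set {} — state 1 not in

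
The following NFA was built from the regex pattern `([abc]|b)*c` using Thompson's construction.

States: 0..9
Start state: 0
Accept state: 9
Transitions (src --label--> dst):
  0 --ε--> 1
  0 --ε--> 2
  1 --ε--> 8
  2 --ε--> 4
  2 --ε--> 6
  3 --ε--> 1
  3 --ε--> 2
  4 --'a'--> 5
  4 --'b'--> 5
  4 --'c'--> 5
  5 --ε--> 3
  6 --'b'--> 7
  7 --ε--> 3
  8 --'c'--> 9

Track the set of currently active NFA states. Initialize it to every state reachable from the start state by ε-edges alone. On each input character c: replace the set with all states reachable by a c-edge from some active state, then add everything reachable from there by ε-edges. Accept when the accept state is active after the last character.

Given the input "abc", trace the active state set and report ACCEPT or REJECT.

start: ε-closure({0}) = {0,1,2,4,6,8}
'a' @ 1: {1,2,3,4,5,6,8}
'b' @ 2: {1,2,3,4,5,6,7,8}
'c' @ 3: {1,2,3,4,5,6,8,9}  ✓accept
final: {1,2,3,4,5,6,8,9}; accept 9 in set

Answer: ACCEPT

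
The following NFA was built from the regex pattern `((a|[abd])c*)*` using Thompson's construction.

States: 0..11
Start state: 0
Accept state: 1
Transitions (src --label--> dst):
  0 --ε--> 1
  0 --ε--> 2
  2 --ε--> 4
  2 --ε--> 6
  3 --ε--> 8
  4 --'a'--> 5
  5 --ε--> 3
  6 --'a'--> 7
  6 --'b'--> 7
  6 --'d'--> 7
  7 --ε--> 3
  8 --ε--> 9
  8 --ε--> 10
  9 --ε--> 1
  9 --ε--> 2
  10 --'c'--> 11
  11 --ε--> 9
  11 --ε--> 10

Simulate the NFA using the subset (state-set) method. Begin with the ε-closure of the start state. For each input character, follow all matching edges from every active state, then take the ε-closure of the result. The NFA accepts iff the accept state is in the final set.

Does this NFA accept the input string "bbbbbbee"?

Answer: REJECT

Steps:
start: ε-closure({0}) = {0,1,2,4,6}
'b' @ 1: {1,2,3,4,6,7,8,9,10}  (accept∈set)
'b' @ 2: {1,2,3,4,6,7,8,9,10}  (accept∈set)
'b' @ 3: {1,2,3,4,6,7,8,9,10}  (accept∈set)
'b' @ 4: {1,2,3,4,6,7,8,9,10}  (accept∈set)
'b' @ 5: {1,2,3,4,6,7,8,9,10}  (accept∈set)
'b' @ 6: {1,2,3,4,6,7,8,9,10}  (accept∈set)
'e' @ 7: {}  — no active states
rest 'e' ignored (set empty)
final: {}; accept 1 not in set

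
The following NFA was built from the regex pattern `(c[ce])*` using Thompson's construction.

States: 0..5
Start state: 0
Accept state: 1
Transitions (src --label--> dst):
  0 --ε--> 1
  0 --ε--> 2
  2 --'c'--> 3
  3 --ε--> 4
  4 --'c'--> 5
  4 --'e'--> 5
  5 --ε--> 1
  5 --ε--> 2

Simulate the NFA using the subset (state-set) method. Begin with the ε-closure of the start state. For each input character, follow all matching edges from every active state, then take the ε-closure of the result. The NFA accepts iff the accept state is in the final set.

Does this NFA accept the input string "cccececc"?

S₀ = ε-closure({0}) = {0,1,2}
'c' @ 1: {3,4}
'c' @ 2: {1,2,5}  ✓accept
'c' @ 3: {3,4}
'e' @ 4: {1,2,5}  ✓accept
'c' @ 5: {3,4}
'e' @ 6: {1,2,5}  ✓accept
'c' @ 7: {3,4}
'c' @ 8: {1,2,5}  ✓accept
after full input: {1,2,5}  (accept=1 in)

Answer: ACCEPT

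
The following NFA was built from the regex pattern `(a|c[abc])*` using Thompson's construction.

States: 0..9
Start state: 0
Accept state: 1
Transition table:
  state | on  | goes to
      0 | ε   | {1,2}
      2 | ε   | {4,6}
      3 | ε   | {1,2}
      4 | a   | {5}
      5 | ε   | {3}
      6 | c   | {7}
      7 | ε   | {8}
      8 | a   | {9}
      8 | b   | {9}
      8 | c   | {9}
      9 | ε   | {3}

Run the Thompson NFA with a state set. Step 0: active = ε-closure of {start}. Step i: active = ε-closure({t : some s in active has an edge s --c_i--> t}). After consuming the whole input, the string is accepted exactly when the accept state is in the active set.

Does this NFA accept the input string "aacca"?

initial (ε-close {0}): {0,1,2,4,6}
'a' @ 1: {1,2,3,4,5,6}  ✓accept
'a' @ 2: {1,2,3,4,5,6}  ✓accept
'c' @ 3: {7,8}
'c' @ 4: {1,2,3,4,6,9}  ✓accept
'a' @ 5: {1,2,3,4,5,6}  ✓accept
end set {1,2,3,4,5,6} — state 1 in

Answer: ACCEPT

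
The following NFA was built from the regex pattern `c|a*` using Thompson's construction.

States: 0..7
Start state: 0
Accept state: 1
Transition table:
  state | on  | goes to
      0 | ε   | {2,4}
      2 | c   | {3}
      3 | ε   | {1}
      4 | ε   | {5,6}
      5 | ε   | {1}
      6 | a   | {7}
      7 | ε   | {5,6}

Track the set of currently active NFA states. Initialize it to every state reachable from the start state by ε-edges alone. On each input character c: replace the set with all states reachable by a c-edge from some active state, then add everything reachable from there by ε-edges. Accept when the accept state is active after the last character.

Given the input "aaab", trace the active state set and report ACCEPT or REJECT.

Answer: REJECT

Steps:
start: ε-closure({0}) = {0,1,2,4,5,6}
'a' @ 1: {1,5,6,7}  ✓accept
'a' @ 2: {1,5,6,7}  ✓accept
'a' @ 3: {1,5,6,7}  ✓accept
'b' @ 4: {}  — no active states
after full input: {}  (accept=1 not in)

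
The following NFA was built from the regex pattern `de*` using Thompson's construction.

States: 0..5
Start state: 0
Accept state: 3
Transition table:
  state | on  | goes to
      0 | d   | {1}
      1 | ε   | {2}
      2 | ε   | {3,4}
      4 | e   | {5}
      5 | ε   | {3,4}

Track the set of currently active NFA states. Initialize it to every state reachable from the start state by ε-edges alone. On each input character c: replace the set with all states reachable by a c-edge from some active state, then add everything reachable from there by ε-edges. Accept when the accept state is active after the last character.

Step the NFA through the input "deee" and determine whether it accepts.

start: ε-closure({0}) = {0}
'd' @ 1: {1,2,3,4}  (accept∈set)
'e' @ 2: {3,4,5}  (accept∈set)
'e' @ 3: {3,4,5}  (accept∈set)
'e' @ 4: {3,4,5}  (accept∈set)
end set {3,4,5} — state 3 in

Answer: ACCEPT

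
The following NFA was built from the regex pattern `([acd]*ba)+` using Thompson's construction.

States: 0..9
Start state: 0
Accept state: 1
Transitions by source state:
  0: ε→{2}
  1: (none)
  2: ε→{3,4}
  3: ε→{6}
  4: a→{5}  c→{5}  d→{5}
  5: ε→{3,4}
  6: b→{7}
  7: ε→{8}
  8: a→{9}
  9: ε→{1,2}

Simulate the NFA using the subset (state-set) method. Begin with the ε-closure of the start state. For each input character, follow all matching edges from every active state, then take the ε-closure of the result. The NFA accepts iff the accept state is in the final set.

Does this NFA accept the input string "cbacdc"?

Answer: REJECT

Steps:
start: ε-closure({0}) = {0,2,3,4,6}
'c' @ 1: {3,4,5,6}
'b' @ 2: {7,8}
'a' @ 3: {1,2,3,4,6,9}  [accepting]
'c' @ 4: {3,4,5,6}
'd' @ 5: {3,4,5,6}
'c' @ 6: {3,4,5,6}
after full input: {3,4,5,6}  (accept=1 not in)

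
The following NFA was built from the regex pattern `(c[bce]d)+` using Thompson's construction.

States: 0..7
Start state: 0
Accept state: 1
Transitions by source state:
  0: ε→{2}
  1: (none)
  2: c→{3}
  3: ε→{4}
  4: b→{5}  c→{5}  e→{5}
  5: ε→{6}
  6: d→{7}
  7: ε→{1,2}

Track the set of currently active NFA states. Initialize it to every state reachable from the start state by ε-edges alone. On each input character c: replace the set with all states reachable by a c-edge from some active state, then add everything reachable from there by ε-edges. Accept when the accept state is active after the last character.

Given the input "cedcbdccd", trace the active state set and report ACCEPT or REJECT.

Answer: ACCEPT

Steps:
initial (ε-close {0}): {0,2}
'c' @ 1: {3,4}
'e' @ 2: {5,6}
'd' @ 3: {1,2,7}  ✓accept
'c' @ 4: {3,4}
'b' @ 5: {5,6}
'd' @ 6: {1,2,7}  ✓accept
'c' @ 7: {3,4}
'c' @ 8: {5,6}
'd' @ 9: {1,2,7}  ✓accept
final: {1,2,7}; accept 1 in set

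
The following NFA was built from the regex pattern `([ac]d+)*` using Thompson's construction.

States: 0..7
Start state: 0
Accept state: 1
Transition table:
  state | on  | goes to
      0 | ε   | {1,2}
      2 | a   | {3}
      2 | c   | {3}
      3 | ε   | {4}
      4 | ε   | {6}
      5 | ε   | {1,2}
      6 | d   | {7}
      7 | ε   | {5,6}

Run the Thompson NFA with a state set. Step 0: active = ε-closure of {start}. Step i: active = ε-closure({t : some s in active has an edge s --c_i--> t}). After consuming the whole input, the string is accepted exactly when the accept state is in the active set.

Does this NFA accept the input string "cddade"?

Answer: REJECT

Derivation:
S₀ = ε-closure({0}) = {0,1,2}
'c' @ 1: {3,4,6}
'd' @ 2: {1,2,5,6,7}  (accept∈set)
'd' @ 3: {1,2,5,6,7}  (accept∈set)
'a' @ 4: {3,4,6}
'd' @ 5: {1,2,5,6,7}  (accept∈set)
'e' @ 6: {}  — state set empty
end set {} — state 1 not in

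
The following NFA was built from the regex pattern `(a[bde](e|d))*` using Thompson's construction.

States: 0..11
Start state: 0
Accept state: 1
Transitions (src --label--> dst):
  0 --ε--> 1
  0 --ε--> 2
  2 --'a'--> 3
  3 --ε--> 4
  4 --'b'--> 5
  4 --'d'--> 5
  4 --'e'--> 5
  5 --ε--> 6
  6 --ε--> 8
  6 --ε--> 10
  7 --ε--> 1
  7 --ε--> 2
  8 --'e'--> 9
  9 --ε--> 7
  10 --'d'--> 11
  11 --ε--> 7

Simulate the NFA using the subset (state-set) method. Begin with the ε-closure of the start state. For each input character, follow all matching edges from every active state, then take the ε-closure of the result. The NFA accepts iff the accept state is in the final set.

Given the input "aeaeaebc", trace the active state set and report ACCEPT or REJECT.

start: ε-closure({0}) = {0,1,2}
'a' @ 1: {3,4}
'e' @ 2: {5,6,8,10}
'a' @ 3: {}  — state set empty
rest 'eaebc' ignored (set empty)
after full input: {}  (accept=1 not in)

Answer: REJECT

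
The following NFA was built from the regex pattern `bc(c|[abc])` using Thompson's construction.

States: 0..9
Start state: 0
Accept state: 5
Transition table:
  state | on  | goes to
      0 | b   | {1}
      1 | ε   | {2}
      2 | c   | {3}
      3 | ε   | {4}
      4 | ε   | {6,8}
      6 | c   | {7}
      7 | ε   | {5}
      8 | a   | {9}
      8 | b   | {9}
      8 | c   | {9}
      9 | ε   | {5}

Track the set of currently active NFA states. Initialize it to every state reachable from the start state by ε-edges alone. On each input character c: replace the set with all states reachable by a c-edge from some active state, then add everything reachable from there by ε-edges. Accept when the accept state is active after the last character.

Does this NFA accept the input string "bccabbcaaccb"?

Answer: REJECT

Steps:
S₀ = ε-closure({0}) = {0}
'b' @ 1: {1,2}
'c' @ 2: {3,4,6,8}
'c' @ 3: {5,7,9}  (accept∈set)
'a' @ 4: {}  — dead — no transitions
rest 'bbcaaccb' ignored (set empty)
end set {} — state 5 not in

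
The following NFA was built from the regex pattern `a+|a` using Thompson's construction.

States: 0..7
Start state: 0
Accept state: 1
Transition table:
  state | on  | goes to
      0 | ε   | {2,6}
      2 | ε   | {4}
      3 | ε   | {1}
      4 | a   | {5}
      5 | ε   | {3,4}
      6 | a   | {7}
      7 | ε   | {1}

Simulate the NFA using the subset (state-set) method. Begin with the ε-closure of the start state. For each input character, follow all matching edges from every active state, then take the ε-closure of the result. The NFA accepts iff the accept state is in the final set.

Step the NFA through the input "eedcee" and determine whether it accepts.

start: ε-closure({0}) = {0,2,4,6}
'e' @ 1: {}  — dead — no transitions
rest 'edcee' ignored (set empty)
end set {} — state 1 not in

Answer: REJECT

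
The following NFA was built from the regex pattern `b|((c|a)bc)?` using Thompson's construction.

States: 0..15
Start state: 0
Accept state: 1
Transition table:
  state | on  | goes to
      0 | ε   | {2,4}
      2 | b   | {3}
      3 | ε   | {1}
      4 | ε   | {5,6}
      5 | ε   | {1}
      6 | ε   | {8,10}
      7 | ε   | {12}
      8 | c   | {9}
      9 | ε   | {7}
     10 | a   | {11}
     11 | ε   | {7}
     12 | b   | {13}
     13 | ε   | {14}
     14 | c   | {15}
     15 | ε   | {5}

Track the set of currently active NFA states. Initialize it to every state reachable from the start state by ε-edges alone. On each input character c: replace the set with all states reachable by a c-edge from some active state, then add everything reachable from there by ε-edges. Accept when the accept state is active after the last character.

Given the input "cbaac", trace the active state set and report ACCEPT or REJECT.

Answer: REJECT

Derivation:
S₀ = ε-closure({0}) = {0,1,2,4,5,6,8,10}
'c' @ 1: {7,9,12}
'b' @ 2: {13,14}
'a' @ 3: {}  — no active states
rest 'ac' ignored (set empty)
after full input: {}  (accept=1 not in)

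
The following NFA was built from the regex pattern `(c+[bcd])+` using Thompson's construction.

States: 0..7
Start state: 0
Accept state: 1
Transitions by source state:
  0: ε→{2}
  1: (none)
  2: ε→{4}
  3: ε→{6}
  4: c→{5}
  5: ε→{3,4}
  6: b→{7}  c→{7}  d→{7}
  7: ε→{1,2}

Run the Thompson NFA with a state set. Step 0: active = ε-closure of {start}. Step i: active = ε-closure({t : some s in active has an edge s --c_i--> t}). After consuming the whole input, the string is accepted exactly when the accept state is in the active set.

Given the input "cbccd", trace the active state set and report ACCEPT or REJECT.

Answer: ACCEPT

Trace:
start: ε-closure({0}) = {0,2,4}
'c' @ 1: {3,4,5,6}
'b' @ 2: {1,2,4,7}  ✓accept
'c' @ 3: {3,4,5,6}
'c' @ 4: {1,2,3,4,5,6,7}  ✓accept
'd' @ 5: {1,2,4,7}  ✓accept
after full input: {1,2,4,7}  (accept=1 in)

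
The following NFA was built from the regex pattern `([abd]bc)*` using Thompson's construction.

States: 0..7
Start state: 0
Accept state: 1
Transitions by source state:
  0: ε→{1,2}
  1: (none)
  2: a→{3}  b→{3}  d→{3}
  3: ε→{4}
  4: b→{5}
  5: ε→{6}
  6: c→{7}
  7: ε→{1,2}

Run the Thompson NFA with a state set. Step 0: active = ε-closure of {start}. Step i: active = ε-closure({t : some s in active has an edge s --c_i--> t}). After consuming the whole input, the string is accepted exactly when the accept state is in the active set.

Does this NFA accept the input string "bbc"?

Answer: ACCEPT

Trace:
start: ε-closure({0}) = {0,1,2}
'b' @ 1: {3,4}
'b' @ 2: {5,6}
'c' @ 3: {1,2,7}  (accept∈set)
after full input: {1,2,7}  (accept=1 in)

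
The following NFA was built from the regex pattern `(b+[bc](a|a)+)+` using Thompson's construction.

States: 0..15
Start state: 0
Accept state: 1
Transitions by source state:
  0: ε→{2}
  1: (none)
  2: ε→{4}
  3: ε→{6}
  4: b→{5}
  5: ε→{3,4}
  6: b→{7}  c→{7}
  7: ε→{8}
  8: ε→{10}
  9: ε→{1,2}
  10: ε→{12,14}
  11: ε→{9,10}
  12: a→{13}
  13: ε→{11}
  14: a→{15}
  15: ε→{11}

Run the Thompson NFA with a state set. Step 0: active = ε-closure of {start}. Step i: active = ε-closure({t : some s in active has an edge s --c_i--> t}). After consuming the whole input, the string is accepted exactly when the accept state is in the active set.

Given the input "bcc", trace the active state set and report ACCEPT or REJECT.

Answer: REJECT

Steps:
S₀ = ε-closure({0}) = {0,2,4}
'b' @ 1: {3,4,5,6}
'c' @ 2: {7,8,10,12,14}
'c' @ 3: {}  — dead — no transitions
final: {}; accept 1 not in set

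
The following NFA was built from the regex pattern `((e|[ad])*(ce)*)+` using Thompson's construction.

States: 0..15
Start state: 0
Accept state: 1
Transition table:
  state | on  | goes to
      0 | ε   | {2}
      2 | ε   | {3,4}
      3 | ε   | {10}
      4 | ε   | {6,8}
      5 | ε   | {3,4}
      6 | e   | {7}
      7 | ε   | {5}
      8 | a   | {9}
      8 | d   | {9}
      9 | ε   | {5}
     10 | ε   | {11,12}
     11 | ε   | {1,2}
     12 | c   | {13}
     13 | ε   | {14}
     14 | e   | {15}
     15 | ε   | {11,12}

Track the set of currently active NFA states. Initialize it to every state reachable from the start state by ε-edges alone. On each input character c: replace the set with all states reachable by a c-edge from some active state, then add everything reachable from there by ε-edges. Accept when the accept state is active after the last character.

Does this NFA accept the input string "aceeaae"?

Answer: ACCEPT

Derivation:
start: ε-closure({0}) = {0,1,2,3,4,6,8,10,11,12}
'a' @ 1: {1,2,3,4,5,6,8,9,10,11,12}  ✓accept
'c' @ 2: {13,14}
'e' @ 3: {1,2,3,4,6,8,10,11,12,15}  ✓accept
'e' @ 4: {1,2,3,4,5,6,7,8,10,11,12}  ✓accept
'a' @ 5: {1,2,3,4,5,6,8,9,10,11,12}  ✓accept
'a' @ 6: {1,2,3,4,5,6,8,9,10,11,12}  ✓accept
'e' @ 7: {1,2,3,4,5,6,7,8,10,11,12}  ✓accept
final: {1,2,3,4,5,6,7,8,10,11,12}; accept 1 in set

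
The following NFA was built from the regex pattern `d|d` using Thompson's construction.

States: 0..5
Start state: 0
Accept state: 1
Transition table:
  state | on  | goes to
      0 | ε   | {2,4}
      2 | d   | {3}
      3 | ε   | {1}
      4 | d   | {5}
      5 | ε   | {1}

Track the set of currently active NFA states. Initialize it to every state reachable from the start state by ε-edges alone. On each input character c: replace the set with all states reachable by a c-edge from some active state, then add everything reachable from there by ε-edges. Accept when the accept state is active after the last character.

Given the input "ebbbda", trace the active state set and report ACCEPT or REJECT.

S₀ = ε-closure({0}) = {0,2,4}
'e' @ 1: {}  — no active states
rest 'bbbda' ignored (set empty)
final: {}; accept 1 not in set

Answer: REJECT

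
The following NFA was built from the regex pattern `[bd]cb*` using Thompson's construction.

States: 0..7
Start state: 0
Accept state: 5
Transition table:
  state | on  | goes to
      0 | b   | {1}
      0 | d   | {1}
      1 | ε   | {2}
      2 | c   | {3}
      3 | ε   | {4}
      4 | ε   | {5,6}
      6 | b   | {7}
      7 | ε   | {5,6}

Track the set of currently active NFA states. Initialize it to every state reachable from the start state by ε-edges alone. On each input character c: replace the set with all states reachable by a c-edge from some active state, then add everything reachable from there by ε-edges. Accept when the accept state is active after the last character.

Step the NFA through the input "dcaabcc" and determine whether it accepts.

start: ε-closure({0}) = {0}
'd' @ 1: {1,2}
'c' @ 2: {3,4,5,6}  [accepting]
'a' @ 3: {}  — no active states
rest 'abcc' ignored (set empty)
after full input: {}  (accept=5 not in)

Answer: REJECT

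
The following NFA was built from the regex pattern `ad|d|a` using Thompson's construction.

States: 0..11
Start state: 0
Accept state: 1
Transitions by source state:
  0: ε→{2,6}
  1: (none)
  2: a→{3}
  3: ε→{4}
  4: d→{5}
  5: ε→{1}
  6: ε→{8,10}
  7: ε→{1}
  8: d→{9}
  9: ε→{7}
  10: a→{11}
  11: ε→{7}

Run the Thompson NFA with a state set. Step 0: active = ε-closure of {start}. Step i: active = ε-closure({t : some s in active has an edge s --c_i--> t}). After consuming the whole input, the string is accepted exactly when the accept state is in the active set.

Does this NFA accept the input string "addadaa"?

initial (ε-close {0}): {0,2,6,8,10}
'a' @ 1: {1,3,4,7,11}  [accepting]
'd' @ 2: {1,5}  [accepting]
'd' @ 3: {}  — no active states
rest 'adaa' ignored (set empty)
final: {}; accept 1 not in set

Answer: REJECT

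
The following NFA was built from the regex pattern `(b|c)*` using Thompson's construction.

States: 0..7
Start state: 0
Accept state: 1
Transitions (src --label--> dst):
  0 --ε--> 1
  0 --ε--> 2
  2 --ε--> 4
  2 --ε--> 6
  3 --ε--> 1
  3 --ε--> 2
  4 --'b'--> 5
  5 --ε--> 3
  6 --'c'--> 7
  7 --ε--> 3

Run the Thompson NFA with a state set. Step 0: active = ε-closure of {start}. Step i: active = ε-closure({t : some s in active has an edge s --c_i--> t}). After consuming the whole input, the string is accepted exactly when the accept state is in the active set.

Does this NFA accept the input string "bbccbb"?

initial (ε-close {0}): {0,1,2,4,6}
'b' @ 1: {1,2,3,4,5,6}  (accept∈set)
'b' @ 2: {1,2,3,4,5,6}  (accept∈set)
'c' @ 3: {1,2,3,4,6,7}  (accept∈set)
'c' @ 4: {1,2,3,4,6,7}  (accept∈set)
'b' @ 5: {1,2,3,4,5,6}  (accept∈set)
'b' @ 6: {1,2,3,4,5,6}  (accept∈set)
after full input: {1,2,3,4,5,6}  (accept=1 in)

Answer: ACCEPT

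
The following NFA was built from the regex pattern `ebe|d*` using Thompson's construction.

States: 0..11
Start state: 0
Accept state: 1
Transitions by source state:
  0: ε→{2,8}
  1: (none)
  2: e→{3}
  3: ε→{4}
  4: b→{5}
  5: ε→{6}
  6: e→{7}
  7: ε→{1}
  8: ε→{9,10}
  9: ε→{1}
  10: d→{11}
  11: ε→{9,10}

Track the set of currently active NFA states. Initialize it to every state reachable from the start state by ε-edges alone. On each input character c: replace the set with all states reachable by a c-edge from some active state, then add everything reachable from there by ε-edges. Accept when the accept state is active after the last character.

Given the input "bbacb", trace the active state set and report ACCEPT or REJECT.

initial (ε-close {0}): {0,1,2,8,9,10}
'b' @ 1: {}  — no active states
rest 'bacb' ignored (set empty)
final: {}; accept 1 not in set

Answer: REJECT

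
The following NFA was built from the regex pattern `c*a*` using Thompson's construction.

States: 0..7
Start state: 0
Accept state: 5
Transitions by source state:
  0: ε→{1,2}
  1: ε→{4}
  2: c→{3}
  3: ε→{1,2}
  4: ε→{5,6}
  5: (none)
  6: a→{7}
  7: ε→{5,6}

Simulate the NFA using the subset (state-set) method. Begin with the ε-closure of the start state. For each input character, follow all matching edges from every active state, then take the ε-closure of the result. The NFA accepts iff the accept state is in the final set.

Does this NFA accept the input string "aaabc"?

Answer: REJECT

Trace:
initial (ε-close {0}): {0,1,2,4,5,6}
'a' @ 1: {5,6,7}  [accepting]
'a' @ 2: {5,6,7}  [accepting]
'a' @ 3: {5,6,7}  [accepting]
'b' @ 4: {}  — state set empty
rest 'c' ignored (set empty)
after full input: {}  (accept=5 not in)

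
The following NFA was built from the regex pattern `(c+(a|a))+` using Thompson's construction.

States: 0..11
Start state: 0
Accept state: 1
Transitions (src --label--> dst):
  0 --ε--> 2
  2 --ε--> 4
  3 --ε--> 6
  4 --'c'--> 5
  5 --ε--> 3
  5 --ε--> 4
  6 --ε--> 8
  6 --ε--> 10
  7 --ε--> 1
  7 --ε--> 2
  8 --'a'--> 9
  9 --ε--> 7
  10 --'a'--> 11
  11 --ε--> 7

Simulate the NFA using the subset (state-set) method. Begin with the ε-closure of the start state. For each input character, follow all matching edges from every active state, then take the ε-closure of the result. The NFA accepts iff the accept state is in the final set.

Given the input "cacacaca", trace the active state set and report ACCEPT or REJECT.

S₀ = ε-closure({0}) = {0,2,4}
'c' @ 1: {3,4,5,6,8,10}
'a' @ 2: {1,2,4,7,9,11}  ✓accept
'c' @ 3: {3,4,5,6,8,10}
'a' @ 4: {1,2,4,7,9,11}  ✓accept
'c' @ 5: {3,4,5,6,8,10}
'a' @ 6: {1,2,4,7,9,11}  ✓accept
'c' @ 7: {3,4,5,6,8,10}
'a' @ 8: {1,2,4,7,9,11}  ✓accept
after full input: {1,2,4,7,9,11}  (accept=1 in)

Answer: ACCEPT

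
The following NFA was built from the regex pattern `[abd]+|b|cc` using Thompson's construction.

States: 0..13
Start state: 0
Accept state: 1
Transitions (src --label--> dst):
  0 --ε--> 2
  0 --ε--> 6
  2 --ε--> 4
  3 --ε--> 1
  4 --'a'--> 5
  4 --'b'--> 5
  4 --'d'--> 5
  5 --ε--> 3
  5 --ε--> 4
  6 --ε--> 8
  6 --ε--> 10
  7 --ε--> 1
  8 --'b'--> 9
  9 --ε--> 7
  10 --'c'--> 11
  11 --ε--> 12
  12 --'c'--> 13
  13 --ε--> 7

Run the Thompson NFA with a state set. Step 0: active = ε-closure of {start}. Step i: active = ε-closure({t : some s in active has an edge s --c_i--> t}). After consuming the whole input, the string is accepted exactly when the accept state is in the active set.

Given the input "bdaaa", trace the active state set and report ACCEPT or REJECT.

Answer: ACCEPT

Steps:
S₀ = ε-closure({0}) = {0,2,4,6,8,10}
'b' @ 1: {1,3,4,5,7,9}  (accept∈set)
'd' @ 2: {1,3,4,5}  (accept∈set)
'a' @ 3: {1,3,4,5}  (accept∈set)
'a' @ 4: {1,3,4,5}  (accept∈set)
'a' @ 5: {1,3,4,5}  (accept∈set)
end set {1,3,4,5} — state 1 in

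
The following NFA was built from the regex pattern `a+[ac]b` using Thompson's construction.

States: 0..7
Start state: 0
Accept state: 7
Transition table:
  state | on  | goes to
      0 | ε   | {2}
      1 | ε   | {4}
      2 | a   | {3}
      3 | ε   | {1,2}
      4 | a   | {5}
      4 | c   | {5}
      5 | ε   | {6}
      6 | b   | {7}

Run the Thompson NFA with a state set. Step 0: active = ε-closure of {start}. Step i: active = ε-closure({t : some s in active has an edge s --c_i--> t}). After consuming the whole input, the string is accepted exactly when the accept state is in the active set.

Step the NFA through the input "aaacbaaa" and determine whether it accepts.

initial (ε-close {0}): {0,2}
'a' @ 1: {1,2,3,4}
'a' @ 2: {1,2,3,4,5,6}
'a' @ 3: {1,2,3,4,5,6}
'c' @ 4: {5,6}
'b' @ 5: {7}  [accepting]
'a' @ 6: {}  — no active states
rest 'aa' ignored (set empty)
end set {} — state 7 not in

Answer: REJECT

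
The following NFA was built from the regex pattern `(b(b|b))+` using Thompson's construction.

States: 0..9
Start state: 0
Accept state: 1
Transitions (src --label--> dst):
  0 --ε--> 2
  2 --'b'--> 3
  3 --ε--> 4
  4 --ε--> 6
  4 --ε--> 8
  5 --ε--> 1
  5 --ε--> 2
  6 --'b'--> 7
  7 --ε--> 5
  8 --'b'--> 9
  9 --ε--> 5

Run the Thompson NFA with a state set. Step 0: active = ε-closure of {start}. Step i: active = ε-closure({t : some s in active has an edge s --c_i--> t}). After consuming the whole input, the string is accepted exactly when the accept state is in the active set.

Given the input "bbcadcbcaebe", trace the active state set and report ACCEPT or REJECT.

Answer: REJECT

Derivation:
start: ε-closure({0}) = {0,2}
'b' @ 1: {3,4,6,8}
'b' @ 2: {1,2,5,7,9}  [accepting]
'c' @ 3: {}  — no active states
rest 'adcbcaebe' ignored (set empty)
end set {} — state 1 not in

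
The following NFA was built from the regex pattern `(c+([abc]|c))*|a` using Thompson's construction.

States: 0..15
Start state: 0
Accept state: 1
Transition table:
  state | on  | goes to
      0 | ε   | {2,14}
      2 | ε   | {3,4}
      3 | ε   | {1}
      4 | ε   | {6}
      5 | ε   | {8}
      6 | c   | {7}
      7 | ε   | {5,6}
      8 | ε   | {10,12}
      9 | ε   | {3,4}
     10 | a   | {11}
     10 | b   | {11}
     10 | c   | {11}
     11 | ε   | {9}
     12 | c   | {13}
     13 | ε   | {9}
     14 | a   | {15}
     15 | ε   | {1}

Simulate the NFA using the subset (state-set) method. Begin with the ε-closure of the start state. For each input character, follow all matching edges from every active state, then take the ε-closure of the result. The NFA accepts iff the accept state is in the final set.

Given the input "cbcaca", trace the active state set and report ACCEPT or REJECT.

Answer: ACCEPT

Derivation:
S₀ = ε-closure({0}) = {0,1,2,3,4,6,14}
'c' @ 1: {5,6,7,8,10,12}
'b' @ 2: {1,3,4,6,9,11}  (accept∈set)
'c' @ 3: {5,6,7,8,10,12}
'a' @ 4: {1,3,4,6,9,11}  (accept∈set)
'c' @ 5: {5,6,7,8,10,12}
'a' @ 6: {1,3,4,6,9,11}  (accept∈set)
end set {1,3,4,6,9,11} — state 1 in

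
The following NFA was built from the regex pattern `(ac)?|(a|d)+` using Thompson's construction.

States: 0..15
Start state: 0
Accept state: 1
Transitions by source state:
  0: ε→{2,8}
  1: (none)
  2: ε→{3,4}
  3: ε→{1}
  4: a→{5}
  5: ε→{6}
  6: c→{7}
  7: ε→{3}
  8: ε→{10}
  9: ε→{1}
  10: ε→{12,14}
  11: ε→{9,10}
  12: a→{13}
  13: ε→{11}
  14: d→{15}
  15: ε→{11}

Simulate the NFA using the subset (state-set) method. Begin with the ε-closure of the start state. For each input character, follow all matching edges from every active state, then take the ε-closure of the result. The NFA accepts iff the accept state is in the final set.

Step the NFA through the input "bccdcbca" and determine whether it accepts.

start: ε-closure({0}) = {0,1,2,3,4,8,10,12,14}
'b' @ 1: {}  — dead — no transitions
rest 'ccdcbca' ignored (set empty)
end set {} — state 1 not in

Answer: REJECT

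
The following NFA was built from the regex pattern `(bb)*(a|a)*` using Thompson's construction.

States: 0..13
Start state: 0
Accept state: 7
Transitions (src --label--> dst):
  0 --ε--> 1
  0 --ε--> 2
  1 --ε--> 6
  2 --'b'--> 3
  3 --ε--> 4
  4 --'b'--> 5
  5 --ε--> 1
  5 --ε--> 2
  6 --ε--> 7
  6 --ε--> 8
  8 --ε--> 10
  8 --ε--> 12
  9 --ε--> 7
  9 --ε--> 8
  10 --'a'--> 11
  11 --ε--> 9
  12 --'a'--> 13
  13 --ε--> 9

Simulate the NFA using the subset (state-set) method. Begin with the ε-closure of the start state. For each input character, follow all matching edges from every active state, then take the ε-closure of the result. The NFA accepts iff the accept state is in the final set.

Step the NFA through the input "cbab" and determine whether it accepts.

Answer: REJECT

Steps:
start: ε-closure({0}) = {0,1,2,6,7,8,10,12}
'c' @ 1: {}  — dead — no transitions
rest 'bab' ignored (set empty)
end set {} — state 7 not in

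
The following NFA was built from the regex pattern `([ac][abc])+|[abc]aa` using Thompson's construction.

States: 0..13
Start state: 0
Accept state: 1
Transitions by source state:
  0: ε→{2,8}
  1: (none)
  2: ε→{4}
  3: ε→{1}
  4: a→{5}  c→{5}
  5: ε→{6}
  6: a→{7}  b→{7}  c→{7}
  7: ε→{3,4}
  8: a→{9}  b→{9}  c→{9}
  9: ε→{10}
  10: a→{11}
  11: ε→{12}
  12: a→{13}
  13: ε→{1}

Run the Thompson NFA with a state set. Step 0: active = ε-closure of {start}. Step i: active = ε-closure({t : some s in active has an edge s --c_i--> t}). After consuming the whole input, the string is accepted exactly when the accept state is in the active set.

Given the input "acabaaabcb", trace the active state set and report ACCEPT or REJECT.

Answer: ACCEPT

Derivation:
initial (ε-close {0}): {0,2,4,8}
'a' @ 1: {5,6,9,10}
'c' @ 2: {1,3,4,7}  (accept∈set)
'a' @ 3: {5,6}
'b' @ 4: {1,3,4,7}  (accept∈set)
'a' @ 5: {5,6}
'a' @ 6: {1,3,4,7}  (accept∈set)
'a' @ 7: {5,6}
'b' @ 8: {1,3,4,7}  (accept∈set)
'c' @ 9: {5,6}
'b' @ 10: {1,3,4,7}  (accept∈set)
end set {1,3,4,7} — state 1 in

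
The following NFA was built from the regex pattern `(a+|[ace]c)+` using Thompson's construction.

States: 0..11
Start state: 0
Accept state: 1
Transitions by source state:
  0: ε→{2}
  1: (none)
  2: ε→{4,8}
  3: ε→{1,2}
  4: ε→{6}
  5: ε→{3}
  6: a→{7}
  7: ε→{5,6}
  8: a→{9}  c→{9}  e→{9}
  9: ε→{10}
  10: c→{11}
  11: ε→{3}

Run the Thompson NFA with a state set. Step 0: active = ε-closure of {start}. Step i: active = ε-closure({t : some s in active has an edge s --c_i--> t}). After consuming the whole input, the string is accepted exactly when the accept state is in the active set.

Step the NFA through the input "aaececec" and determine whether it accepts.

Answer: ACCEPT

Derivation:
start: ε-closure({0}) = {0,2,4,6,8}
'a' @ 1: {1,2,3,4,5,6,7,8,9,10}  ✓accept
'a' @ 2: {1,2,3,4,5,6,7,8,9,10}  ✓accept
'e' @ 3: {9,10}
'c' @ 4: {1,2,3,4,6,8,11}  ✓accept
'e' @ 5: {9,10}
'c' @ 6: {1,2,3,4,6,8,11}  ✓accept
'e' @ 7: {9,10}
'c' @ 8: {1,2,3,4,6,8,11}  ✓accept
final: {1,2,3,4,6,8,11}; accept 1 in set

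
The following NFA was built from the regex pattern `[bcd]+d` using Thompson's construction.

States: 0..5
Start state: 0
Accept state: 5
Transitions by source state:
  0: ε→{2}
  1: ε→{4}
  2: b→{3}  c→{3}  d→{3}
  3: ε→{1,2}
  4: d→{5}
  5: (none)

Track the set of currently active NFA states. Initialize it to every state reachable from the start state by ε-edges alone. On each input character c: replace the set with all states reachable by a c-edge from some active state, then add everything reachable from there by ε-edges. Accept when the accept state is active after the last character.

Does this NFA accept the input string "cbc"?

Answer: REJECT

Trace:
start: ε-closure({0}) = {0,2}
'c' @ 1: {1,2,3,4}
'b' @ 2: {1,2,3,4}
'c' @ 3: {1,2,3,4}
after full input: {1,2,3,4}  (accept=5 not in)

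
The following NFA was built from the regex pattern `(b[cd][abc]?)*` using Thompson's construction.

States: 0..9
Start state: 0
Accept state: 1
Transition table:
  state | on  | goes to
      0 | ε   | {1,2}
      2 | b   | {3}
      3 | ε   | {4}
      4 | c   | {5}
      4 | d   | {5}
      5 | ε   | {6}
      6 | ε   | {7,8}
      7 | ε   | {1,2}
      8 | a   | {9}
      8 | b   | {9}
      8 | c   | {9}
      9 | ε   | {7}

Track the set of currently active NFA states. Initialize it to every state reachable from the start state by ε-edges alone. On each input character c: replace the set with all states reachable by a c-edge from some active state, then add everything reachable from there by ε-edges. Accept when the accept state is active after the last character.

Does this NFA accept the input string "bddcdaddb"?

start: ε-closure({0}) = {0,1,2}
'b' @ 1: {3,4}
'd' @ 2: {1,2,5,6,7,8}  [accepting]
'd' @ 3: {}  — no active states
rest 'cdaddb' ignored (set empty)
end set {} — state 1 not in

Answer: REJECT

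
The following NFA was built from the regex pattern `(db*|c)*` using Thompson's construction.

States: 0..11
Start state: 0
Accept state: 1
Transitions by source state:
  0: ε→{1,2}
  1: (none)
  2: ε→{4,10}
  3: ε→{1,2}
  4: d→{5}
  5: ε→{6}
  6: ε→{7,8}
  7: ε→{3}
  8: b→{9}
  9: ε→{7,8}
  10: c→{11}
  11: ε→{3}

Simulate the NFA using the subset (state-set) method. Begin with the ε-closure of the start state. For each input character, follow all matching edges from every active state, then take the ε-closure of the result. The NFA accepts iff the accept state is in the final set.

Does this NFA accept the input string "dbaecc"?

start: ε-closure({0}) = {0,1,2,4,10}
'd' @ 1: {1,2,3,4,5,6,7,8,10}  [accepting]
'b' @ 2: {1,2,3,4,7,8,9,10}  [accepting]
'a' @ 3: {}  — no active states
rest 'ecc' ignored (set empty)
final: {}; accept 1 not in set

Answer: REJECT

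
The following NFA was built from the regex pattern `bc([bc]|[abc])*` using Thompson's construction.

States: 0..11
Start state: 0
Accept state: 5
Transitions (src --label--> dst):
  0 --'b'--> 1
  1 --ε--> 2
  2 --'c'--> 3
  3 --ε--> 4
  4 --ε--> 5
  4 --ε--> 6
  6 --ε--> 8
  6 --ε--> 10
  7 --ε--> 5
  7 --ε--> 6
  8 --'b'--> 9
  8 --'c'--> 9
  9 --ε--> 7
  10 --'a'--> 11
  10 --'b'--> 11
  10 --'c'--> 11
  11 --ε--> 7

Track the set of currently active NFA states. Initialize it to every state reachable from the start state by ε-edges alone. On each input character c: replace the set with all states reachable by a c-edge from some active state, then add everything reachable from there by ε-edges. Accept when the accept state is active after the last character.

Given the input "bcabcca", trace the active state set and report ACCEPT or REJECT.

Answer: ACCEPT

Derivation:
start: ε-closure({0}) = {0}
'b' @ 1: {1,2}
'c' @ 2: {3,4,5,6,8,10}  ✓accept
'a' @ 3: {5,6,7,8,10,11}  ✓accept
'b' @ 4: {5,6,7,8,9,10,11}  ✓accept
'c' @ 5: {5,6,7,8,9,10,11}  ✓accept
'c' @ 6: {5,6,7,8,9,10,11}  ✓accept
'a' @ 7: {5,6,7,8,10,11}  ✓accept
after full input: {5,6,7,8,10,11}  (accept=5 in)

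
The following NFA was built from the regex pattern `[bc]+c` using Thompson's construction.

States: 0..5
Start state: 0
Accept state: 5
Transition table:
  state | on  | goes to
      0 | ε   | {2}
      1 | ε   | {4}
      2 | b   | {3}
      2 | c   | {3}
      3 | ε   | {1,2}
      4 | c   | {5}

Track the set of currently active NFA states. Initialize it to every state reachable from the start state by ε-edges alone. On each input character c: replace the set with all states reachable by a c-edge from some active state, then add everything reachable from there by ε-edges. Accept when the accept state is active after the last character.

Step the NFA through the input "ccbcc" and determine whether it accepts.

Answer: ACCEPT

Steps:
S₀ = ε-closure({0}) = {0,2}
'c' @ 1: {1,2,3,4}
'c' @ 2: {1,2,3,4,5}  (accept∈set)
'b' @ 3: {1,2,3,4}
'c' @ 4: {1,2,3,4,5}  (accept∈set)
'c' @ 5: {1,2,3,4,5}  (accept∈set)
after full input: {1,2,3,4,5}  (accept=5 in)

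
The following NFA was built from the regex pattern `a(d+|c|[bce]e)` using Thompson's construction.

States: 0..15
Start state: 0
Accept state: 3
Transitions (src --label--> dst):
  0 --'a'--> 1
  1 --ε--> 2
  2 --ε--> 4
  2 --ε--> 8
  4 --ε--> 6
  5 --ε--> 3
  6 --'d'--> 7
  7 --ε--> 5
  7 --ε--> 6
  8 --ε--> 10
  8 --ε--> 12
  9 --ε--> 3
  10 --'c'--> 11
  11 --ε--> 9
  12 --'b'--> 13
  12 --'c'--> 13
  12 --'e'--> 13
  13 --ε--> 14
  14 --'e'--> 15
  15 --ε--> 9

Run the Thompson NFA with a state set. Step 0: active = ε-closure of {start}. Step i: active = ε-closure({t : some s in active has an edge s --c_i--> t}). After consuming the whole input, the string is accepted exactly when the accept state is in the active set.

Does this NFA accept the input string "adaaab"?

Answer: REJECT

Derivation:
initial (ε-close {0}): {0}
'a' @ 1: {1,2,4,6,8,10,12}
'd' @ 2: {3,5,6,7}  (accept∈set)
'a' @ 3: {}  — no active states
rest 'aab' ignored (set empty)
end set {} — state 3 not in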